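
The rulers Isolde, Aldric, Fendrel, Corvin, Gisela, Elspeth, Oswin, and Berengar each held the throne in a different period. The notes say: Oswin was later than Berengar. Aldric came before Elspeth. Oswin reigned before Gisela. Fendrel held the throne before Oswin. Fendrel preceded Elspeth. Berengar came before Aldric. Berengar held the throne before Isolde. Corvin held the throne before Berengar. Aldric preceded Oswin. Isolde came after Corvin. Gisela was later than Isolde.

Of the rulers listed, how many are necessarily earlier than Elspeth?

4

Directly stated before Elspeth: Aldric and Fendrel.
Berengar reaches Elspeth via Berengar → Aldric → Elspeth.
Corvin reaches Elspeth via Corvin → Berengar → Aldric → Elspeth.
No chain forces Isolde (or any of the others) ahead of Elspeth.
That's Aldric, Berengar, Corvin, and Fendrel — 4 in all.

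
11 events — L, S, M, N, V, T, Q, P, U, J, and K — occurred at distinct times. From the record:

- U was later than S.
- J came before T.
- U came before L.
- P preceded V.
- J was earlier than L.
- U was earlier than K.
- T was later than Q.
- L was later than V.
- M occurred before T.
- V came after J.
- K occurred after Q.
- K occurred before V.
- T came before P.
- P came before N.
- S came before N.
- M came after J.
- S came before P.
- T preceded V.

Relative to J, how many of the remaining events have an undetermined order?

Forced after J: L, M, N, P, T, and V.
That leaves K, Q, S, and U with no forced order relative to J — 4.

4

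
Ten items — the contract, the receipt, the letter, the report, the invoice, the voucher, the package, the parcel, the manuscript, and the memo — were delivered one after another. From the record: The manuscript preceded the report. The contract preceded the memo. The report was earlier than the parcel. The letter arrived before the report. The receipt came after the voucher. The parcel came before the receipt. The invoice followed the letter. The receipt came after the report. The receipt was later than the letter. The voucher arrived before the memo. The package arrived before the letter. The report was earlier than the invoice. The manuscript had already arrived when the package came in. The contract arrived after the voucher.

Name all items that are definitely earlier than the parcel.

the letter, the manuscript, the package, the report

Directly stated before the parcel: the report.
The letter reaches the parcel via the letter → the report → the parcel.
The manuscript reaches the parcel via the manuscript → the report → the parcel.
The package reaches the parcel via the package → the letter → the report → the parcel.
No chain forces the contract (or any of the others) ahead of the parcel.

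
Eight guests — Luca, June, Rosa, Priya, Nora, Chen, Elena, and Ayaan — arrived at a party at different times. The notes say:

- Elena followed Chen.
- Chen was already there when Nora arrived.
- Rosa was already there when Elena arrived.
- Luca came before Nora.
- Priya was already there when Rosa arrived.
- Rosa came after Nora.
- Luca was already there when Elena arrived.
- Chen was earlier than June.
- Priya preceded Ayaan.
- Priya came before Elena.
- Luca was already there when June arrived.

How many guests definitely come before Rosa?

4

Directly stated before Rosa: Nora and Priya.
Chen reaches Rosa via Chen → Nora → Rosa.
Luca reaches Rosa via Luca → Nora → Rosa.
No chain forces Ayaan (or any of the others) ahead of Rosa.
That's Chen, Luca, Nora, and Priya — 4 in all.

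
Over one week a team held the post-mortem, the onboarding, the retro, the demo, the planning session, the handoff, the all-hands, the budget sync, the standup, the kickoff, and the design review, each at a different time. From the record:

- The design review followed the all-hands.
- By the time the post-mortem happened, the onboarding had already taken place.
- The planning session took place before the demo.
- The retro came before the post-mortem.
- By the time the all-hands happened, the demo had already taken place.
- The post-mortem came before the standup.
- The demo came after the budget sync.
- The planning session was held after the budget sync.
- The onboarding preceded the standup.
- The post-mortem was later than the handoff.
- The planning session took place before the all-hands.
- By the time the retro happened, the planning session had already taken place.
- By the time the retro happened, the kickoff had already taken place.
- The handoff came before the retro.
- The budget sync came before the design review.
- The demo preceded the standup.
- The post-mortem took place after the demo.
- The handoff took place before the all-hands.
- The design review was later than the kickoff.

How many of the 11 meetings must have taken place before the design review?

Directly stated before the design review: the all-hands, the budget sync, and the kickoff.
The demo reaches the design review via the demo → the all-hands → the design review.
The handoff reaches the design review via the handoff → the all-hands → the design review.
The planning session reaches the design review via the planning session → the all-hands → the design review.
No chain forces the standup (or any of the others) ahead of the design review.
That's the all-hands, the budget sync, the demo, the handoff, the kickoff, and the planning session — 6 in all.

6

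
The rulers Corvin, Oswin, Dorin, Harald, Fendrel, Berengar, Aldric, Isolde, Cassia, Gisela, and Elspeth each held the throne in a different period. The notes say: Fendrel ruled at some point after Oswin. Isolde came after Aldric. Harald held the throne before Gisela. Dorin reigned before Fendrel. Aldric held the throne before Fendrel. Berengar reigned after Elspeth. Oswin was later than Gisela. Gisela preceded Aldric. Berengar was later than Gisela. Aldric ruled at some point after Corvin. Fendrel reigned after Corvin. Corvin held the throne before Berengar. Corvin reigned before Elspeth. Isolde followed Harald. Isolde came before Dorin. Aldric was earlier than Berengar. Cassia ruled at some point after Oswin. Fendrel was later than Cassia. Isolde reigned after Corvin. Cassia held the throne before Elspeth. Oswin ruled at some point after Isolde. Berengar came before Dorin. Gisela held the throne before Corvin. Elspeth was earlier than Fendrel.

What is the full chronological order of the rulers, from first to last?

The constraints fix every adjacent pair, so only one ordering works:
Harald → Gisela → Corvin → Aldric → Isolde → Oswin → Cassia → Elspeth → Berengar → Dorin → Fendrel.

Harald, Gisela, Corvin, Aldric, Isolde, Oswin, Cassia, Elspeth, Berengar, Dorin, Fendrel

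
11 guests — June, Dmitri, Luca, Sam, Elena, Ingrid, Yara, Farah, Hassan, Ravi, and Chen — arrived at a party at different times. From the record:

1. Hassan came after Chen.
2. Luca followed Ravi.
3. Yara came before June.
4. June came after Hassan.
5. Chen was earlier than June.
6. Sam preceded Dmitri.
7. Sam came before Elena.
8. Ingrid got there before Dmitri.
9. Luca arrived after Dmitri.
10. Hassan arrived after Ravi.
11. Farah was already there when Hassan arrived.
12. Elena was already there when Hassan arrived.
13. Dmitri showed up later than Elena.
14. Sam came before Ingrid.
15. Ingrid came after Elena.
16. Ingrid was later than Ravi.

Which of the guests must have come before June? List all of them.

Chen, Elena, Farah, Hassan, Ravi, Sam, Yara

Directly stated before June: Chen, Hassan, and Yara.
Elena reaches June via Elena → Hassan → June.
Farah reaches June via Farah → Hassan → June.
Ravi reaches June via Ravi → Hassan → June.
Likewise Sam reaches June by chaining the stated constraints.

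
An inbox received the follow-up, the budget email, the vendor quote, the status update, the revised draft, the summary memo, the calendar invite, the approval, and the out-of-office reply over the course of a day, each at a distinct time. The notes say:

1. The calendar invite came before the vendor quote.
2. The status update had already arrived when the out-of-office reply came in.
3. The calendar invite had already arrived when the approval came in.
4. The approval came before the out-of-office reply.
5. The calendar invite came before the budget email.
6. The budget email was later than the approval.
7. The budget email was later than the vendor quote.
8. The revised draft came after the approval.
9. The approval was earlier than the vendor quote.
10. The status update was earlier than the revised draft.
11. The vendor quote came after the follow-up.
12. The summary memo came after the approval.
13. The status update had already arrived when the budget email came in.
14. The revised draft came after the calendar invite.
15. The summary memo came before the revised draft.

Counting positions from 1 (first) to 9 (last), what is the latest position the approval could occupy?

4

The approval must come before the budget email, the out-of-office reply, the revised draft, the summary memo, and the vendor quote — 5 messages forced after it.
Everything else can be placed before the approval in some valid order, so the approval can sit as late as position 9 − 5 = 4.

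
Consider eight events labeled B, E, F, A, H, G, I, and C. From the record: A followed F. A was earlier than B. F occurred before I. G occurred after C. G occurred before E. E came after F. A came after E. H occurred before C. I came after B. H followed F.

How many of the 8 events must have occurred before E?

4

Directly stated before E: F and G.
C reaches E via C → G → E.
H reaches E via H → C → G → E.
No chain forces I (or any of the others) ahead of E.
That's C, F, G, and H — 4 in all.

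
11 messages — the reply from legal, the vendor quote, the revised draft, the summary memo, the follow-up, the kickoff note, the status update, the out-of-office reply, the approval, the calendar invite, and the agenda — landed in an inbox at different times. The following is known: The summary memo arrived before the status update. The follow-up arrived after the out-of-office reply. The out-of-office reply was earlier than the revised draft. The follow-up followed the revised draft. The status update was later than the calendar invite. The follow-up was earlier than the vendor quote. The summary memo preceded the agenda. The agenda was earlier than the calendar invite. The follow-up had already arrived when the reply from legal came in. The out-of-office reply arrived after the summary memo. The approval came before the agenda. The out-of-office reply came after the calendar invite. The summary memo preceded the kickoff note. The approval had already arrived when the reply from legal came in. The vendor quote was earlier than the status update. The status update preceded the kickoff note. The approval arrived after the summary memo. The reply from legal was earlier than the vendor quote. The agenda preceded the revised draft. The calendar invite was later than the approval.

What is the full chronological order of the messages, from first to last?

the summary memo, the approval, the agenda, the calendar invite, the out-of-office reply, the revised draft, the follow-up, the reply from legal, the vendor quote, the status update, the kickoff note

The constraints fix every adjacent pair, so only one ordering works:
the summary memo → the approval → the agenda → the calendar invite → the out-of-office reply → the revised draft → the follow-up → the reply from legal → the vendor quote → the status update → the kickoff note.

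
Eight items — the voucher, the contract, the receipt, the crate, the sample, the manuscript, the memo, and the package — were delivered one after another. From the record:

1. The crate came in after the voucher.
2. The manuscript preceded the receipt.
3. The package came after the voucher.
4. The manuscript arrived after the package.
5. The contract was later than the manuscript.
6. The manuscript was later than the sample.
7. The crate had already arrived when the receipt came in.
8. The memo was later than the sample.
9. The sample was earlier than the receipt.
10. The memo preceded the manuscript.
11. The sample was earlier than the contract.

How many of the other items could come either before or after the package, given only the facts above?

Forced before the package: the voucher; forced after the package: the contract, the manuscript, and the receipt.
That leaves the crate, the memo, and the sample with no forced order relative to the package — 3.

3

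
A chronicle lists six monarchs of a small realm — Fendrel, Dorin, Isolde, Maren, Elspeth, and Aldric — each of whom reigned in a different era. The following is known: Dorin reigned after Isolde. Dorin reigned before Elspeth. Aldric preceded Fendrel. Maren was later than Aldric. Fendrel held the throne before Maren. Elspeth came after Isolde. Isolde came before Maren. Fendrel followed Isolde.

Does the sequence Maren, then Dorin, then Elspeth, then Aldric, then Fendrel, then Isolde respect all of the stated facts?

The constraints require Isolde before Maren, but in the proposed sequence Maren appears ahead of Isolde. That one violation is enough.

no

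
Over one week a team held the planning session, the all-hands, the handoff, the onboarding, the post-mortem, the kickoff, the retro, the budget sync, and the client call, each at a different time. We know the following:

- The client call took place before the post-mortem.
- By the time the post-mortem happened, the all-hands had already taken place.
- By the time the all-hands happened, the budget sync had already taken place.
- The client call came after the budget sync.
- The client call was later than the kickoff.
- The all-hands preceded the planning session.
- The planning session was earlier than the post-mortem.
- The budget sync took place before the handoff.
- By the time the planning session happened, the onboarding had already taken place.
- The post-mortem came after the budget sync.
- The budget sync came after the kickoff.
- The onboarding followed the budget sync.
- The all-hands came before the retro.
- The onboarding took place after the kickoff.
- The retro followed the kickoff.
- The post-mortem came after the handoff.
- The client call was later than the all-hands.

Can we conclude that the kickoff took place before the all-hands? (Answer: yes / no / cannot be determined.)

Chain the constraints: the kickoff → the budget sync → the all-hands. Each link is directly stated, so the kickoff comes before the all-hands.

yes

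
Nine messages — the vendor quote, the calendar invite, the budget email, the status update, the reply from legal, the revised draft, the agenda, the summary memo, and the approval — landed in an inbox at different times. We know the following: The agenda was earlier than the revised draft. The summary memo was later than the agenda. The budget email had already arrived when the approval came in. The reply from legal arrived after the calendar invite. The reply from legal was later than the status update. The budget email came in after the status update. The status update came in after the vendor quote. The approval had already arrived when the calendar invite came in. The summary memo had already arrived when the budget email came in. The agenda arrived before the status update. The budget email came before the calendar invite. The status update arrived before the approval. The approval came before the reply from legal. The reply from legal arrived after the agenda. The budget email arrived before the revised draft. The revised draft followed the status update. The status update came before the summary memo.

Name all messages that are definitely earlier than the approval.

the agenda, the budget email, the status update, the summary memo, the vendor quote

Directly stated before the approval: the budget email and the status update.
The agenda reaches the approval via the agenda → the status update → the approval.
The summary memo reaches the approval via the summary memo → the budget email → the approval.
The vendor quote reaches the approval via the vendor quote → the status update → the approval.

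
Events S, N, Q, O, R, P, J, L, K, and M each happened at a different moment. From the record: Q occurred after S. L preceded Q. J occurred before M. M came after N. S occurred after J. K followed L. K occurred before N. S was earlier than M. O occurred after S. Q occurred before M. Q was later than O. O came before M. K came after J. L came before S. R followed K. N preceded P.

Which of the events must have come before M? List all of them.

Directly stated before M: J, N, O, Q, and S.
K reaches M via K → N → M.
L reaches M via L → Q → M.
No chain forces P (or any of the others) ahead of M.

J, K, L, N, O, Q, S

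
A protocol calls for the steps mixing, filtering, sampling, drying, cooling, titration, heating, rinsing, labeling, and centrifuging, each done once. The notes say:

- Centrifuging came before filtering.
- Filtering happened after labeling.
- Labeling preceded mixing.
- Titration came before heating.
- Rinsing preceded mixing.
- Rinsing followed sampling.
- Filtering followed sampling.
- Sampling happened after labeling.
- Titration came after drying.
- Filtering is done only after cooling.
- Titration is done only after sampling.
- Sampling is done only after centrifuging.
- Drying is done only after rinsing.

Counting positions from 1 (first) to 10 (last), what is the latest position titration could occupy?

9

Titration must come before heating — 1 step forced after it.
Everything else can be placed before titration in some valid order, so titration can sit as late as position 10 − 1 = 9.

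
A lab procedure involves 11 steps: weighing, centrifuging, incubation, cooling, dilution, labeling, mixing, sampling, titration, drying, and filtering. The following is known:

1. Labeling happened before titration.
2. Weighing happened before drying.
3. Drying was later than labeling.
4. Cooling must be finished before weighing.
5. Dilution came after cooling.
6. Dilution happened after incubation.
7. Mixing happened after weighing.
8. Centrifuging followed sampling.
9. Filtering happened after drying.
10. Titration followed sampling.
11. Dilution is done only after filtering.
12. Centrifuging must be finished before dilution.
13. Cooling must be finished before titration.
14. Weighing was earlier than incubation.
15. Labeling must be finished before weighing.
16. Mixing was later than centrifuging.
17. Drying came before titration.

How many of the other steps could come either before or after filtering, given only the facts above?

Forced before filtering: cooling, drying, labeling, and weighing; forced after filtering: dilution.
That leaves centrifuging, incubation, mixing, sampling, and titration with no forced order relative to filtering — 5.

5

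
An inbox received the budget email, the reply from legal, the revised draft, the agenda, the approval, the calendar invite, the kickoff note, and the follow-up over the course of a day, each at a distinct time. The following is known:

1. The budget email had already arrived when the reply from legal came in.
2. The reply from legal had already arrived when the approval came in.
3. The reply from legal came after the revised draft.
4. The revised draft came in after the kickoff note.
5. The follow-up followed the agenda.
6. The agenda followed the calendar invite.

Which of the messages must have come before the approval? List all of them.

Directly stated before the approval: the reply from legal.
The budget email reaches the approval via the budget email → the reply from legal → the approval.
The kickoff note reaches the approval via the kickoff note → the revised draft → the reply from legal → the approval.
The revised draft reaches the approval via the revised draft → the reply from legal → the approval.

the budget email, the kickoff note, the reply from legal, the revised draft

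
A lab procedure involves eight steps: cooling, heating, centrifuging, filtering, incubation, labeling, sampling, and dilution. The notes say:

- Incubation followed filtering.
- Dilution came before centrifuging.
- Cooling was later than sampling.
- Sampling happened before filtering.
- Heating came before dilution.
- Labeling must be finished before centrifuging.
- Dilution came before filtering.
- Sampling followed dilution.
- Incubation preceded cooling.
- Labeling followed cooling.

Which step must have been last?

centrifuging

Every other step has a chain of constraints placing it before centrifuging, so centrifuging is last.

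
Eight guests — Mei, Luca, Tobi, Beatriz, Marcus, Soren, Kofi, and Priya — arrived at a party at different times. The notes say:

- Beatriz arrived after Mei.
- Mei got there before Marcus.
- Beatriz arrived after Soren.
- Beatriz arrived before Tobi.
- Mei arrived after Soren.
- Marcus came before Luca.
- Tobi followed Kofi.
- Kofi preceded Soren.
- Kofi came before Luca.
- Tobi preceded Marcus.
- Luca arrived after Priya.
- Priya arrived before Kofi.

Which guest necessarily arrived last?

Luca

Every other guest has a chain of constraints placing them before Luca, so Luca is last.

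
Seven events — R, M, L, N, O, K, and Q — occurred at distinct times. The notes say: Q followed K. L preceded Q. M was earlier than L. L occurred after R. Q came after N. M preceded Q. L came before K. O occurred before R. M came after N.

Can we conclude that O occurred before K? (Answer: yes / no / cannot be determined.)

yes

Chain the constraints: O → R → L → K. Each link is directly stated, so O comes before K.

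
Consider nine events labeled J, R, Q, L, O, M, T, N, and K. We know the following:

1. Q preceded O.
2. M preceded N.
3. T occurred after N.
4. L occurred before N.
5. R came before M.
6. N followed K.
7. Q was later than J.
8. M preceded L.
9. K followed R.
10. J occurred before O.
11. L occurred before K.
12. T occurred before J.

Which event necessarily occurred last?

O

Every other event has a chain of constraints placing it before O, so O is last.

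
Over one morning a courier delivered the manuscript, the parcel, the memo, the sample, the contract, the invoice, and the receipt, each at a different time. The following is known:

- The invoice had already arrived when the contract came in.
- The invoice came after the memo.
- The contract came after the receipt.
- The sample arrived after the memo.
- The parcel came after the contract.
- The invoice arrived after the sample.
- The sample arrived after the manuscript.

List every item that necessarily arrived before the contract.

the invoice, the manuscript, the memo, the receipt, the sample

Directly stated before the contract: the invoice and the receipt.
The manuscript reaches the contract via the manuscript → the sample → the invoice → the contract.
The memo reaches the contract via the memo → the invoice → the contract.
The sample reaches the contract via the sample → the invoice → the contract.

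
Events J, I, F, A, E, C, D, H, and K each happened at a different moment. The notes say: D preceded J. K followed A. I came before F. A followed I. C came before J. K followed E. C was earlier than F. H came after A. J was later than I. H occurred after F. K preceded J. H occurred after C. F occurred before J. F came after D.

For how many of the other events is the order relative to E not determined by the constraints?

Forced after E: J and K.
That leaves A, C, D, F, H, and I with no forced order relative to E — 6.

6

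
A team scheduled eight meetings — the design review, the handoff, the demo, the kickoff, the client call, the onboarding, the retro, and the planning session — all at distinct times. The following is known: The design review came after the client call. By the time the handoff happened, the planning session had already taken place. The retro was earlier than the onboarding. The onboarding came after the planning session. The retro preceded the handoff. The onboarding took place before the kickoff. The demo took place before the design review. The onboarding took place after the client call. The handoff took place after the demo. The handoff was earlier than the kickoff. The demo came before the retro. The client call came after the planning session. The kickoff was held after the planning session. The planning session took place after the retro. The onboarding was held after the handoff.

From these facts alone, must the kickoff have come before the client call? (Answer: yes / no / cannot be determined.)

Tracing the constraints gives the client call → the onboarding → the kickoff, so the client call must come before the kickoff.
That means the kickoff cannot be before the client call.

no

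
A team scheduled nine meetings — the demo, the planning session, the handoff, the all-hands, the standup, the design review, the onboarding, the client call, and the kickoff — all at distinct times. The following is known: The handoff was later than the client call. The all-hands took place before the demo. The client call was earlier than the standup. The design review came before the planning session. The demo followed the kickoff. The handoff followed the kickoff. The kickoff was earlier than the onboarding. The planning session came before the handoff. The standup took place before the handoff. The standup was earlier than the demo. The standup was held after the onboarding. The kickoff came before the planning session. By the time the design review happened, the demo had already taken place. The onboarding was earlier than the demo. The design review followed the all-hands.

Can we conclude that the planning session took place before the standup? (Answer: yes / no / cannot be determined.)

Tracing the constraints gives the standup → the demo → the design review → the planning session, so the standup must come before the planning session.
That means the planning session cannot be before the standup.

no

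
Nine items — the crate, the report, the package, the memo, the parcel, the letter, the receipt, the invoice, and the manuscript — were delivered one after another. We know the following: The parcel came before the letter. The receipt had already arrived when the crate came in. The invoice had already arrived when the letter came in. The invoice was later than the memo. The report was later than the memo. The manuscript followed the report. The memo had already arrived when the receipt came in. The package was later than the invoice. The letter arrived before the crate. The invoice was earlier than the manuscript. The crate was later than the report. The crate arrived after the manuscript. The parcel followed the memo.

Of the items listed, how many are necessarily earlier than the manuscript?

3

Directly stated before the manuscript: the invoice and the report.
The memo reaches the manuscript via the memo → the report → the manuscript.
No chain forces the letter (or any of the others) ahead of the manuscript.
That's the invoice, the memo, and the report — 3 in all.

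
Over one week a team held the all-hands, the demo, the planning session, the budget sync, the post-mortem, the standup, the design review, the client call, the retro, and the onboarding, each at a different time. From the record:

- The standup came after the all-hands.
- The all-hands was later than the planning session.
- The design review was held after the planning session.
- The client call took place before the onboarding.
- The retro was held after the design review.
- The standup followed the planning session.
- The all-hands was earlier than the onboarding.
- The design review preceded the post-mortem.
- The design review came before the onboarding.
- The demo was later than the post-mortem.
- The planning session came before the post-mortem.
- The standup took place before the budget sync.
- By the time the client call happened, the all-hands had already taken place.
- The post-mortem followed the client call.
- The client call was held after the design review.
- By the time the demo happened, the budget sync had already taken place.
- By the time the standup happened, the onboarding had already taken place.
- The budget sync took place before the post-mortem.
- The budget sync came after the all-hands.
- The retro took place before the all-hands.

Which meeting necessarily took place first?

the planning session

The planning session has a chain of constraints placing it before every other meeting, so the planning session must be first.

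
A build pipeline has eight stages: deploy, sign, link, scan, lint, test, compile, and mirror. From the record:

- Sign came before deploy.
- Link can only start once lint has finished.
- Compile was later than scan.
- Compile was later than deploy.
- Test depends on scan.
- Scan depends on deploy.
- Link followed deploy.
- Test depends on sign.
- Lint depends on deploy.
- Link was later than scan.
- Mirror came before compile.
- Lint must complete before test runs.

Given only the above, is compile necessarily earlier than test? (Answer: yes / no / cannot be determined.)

No chain of stated constraints runs from compile to test, and none runs from test to compile either.
So the relative order of compile and test is not fixed by the given facts.

cannot be determined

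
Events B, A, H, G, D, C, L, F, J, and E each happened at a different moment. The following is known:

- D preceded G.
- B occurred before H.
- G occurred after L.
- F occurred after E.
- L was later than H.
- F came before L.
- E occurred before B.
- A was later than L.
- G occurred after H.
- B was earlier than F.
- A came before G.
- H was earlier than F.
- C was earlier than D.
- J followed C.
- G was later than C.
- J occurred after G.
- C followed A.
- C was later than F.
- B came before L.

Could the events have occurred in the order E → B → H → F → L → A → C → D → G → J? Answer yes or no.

Check each stated constraint against the proposed order — e.g. L is ahead of G; H is ahead of G. Every pair is in the required order; nothing is violated.

yes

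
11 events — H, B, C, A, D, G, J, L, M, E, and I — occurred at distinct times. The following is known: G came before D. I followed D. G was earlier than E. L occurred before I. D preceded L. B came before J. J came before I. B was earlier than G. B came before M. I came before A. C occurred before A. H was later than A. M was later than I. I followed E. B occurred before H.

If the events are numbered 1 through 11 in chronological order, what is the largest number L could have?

L must come before A, H, I, and M — 4 events forced after it.
Everything else can be placed before L in some valid order, so L can sit as late as position 11 − 4 = 7.

7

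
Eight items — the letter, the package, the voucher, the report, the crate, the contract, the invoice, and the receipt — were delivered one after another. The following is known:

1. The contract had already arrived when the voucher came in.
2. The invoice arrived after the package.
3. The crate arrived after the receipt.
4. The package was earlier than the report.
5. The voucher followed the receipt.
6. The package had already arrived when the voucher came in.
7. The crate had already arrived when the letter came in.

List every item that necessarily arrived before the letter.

the crate, the receipt

Directly stated before the letter: the crate.
The receipt reaches the letter via the receipt → the crate → the letter.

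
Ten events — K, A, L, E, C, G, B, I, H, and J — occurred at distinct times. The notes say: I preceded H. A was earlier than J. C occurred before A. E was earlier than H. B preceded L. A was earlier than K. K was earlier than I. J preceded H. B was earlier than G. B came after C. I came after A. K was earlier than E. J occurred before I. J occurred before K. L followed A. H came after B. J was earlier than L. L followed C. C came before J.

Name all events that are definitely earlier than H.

A, B, C, E, I, J, K

Directly stated before H: B, E, I, and J.
A reaches H via A → I → H.
C reaches H via C → J → H.
K reaches H via K → E → H.
No chain forces L (or any of the others) ahead of H.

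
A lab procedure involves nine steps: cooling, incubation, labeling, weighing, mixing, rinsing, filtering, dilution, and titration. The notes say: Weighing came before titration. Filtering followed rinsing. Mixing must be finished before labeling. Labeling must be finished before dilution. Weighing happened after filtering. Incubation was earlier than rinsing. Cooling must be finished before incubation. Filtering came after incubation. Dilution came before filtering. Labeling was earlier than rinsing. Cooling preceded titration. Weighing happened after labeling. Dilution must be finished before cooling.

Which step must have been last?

Every other step has a chain of constraints placing it before titration, so titration is last.

titration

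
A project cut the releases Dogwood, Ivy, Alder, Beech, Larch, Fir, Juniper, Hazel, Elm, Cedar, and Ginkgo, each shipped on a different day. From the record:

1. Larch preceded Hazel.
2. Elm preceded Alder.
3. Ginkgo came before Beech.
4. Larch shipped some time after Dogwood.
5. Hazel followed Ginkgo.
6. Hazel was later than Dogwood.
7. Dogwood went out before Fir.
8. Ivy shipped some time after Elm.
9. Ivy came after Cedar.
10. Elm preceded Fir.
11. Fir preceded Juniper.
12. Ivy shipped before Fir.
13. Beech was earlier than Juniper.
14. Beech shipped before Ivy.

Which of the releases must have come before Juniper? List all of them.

Directly stated before Juniper: Beech and Fir.
Cedar reaches Juniper via Cedar → Ivy → Fir → Juniper.
Dogwood reaches Juniper via Dogwood → Fir → Juniper.
Elm reaches Juniper via Elm → Fir → Juniper.
Likewise Ginkgo and Ivy each reach Juniper by chaining the stated constraints.
No chain forces Alder (or any of the others) ahead of Juniper.

Beech, Cedar, Dogwood, Elm, Fir, Ginkgo, Ivy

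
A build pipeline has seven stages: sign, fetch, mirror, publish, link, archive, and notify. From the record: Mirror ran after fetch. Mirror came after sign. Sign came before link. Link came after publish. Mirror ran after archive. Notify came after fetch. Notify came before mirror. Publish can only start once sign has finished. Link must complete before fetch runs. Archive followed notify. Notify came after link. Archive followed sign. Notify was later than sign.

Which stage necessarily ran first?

sign

Sign has a chain of constraints placing it before every other stage, so sign must be first.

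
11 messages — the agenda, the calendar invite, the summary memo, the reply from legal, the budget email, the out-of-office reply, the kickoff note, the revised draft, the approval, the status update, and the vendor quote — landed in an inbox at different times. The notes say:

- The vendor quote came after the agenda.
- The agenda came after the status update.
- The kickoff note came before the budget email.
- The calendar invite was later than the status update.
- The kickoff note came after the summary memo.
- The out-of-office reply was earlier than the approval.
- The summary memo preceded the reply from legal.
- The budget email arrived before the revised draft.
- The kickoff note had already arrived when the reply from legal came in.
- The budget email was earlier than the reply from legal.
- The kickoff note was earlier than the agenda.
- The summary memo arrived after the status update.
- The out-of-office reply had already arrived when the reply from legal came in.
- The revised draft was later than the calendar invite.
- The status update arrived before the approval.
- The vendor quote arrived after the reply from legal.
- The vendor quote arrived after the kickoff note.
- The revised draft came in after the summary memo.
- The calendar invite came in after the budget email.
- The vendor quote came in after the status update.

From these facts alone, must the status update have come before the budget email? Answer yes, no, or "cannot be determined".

yes

Chain the constraints: the status update → the summary memo → the kickoff note → the budget email. Each link is directly stated, so the status update comes before the budget email.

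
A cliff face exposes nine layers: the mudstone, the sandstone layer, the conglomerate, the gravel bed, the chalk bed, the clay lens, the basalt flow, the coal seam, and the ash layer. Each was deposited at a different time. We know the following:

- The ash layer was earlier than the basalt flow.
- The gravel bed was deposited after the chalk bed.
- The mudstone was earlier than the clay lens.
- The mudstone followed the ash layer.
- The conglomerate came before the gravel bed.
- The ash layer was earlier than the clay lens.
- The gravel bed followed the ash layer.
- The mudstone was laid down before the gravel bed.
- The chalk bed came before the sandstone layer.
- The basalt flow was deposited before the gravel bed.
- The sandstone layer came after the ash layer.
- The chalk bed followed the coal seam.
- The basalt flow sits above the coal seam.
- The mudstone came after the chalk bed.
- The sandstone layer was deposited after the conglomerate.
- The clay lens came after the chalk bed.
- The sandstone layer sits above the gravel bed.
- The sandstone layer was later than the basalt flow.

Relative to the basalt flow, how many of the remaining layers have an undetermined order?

Forced before the basalt flow: the ash layer and the coal seam; forced after the basalt flow: the gravel bed and the sandstone layer.
That leaves the chalk bed, the clay lens, the conglomerate, and the mudstone with no forced order relative to the basalt flow — 4.

4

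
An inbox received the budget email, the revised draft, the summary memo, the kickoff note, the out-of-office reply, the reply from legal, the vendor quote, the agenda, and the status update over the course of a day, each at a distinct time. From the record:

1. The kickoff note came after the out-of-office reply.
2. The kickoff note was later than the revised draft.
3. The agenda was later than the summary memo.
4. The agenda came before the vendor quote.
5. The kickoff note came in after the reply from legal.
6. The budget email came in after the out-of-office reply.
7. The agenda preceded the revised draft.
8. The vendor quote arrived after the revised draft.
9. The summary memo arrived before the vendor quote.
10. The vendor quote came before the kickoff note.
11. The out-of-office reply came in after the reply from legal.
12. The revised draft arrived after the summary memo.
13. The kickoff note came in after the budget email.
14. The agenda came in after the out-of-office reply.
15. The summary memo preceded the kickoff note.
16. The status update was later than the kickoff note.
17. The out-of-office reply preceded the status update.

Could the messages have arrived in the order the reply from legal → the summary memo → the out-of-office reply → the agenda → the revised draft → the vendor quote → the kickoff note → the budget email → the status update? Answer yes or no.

no

The constraints require the budget email before the kickoff note, but in the proposed sequence the kickoff note appears ahead of the budget email. That one violation is enough.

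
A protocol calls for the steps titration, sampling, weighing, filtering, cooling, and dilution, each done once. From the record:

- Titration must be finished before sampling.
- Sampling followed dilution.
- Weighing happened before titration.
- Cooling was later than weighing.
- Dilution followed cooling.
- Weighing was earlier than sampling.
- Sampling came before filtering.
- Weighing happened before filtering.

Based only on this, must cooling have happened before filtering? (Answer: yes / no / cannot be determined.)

yes

Chain the constraints: cooling → dilution → sampling → filtering. Each link is directly stated, so cooling comes before filtering.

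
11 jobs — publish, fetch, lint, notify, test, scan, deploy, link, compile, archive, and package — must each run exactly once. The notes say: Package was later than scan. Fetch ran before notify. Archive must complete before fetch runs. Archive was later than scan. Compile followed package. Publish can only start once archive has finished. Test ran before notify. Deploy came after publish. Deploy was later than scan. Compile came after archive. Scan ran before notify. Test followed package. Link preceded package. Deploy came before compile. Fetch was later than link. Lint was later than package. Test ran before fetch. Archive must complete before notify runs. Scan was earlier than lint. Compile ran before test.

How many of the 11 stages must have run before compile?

Directly stated before compile: archive, deploy, and package.
Link reaches compile via link → package → compile.
Publish reaches compile via publish → deploy → compile.
Scan reaches compile via scan → deploy → compile.
That's archive, deploy, link, package, publish, and scan — 6 in all.

6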